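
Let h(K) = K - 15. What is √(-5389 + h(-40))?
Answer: 2*I*√1361 ≈ 73.783*I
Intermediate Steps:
h(K) = -15 + K
√(-5389 + h(-40)) = √(-5389 + (-15 - 40)) = √(-5389 - 55) = √(-5444) = 2*I*√1361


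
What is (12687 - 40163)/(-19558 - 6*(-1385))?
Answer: 6869/2812 ≈ 2.4427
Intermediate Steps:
(12687 - 40163)/(-19558 - 6*(-1385)) = -27476/(-19558 + 8310) = -27476/(-11248) = -27476*(-1/11248) = 6869/2812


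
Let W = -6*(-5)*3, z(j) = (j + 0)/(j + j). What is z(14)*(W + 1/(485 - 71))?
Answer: 37261/828 ≈ 45.001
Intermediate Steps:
z(j) = ½ (z(j) = j/((2*j)) = j*(1/(2*j)) = ½)
W = 90 (W = 30*3 = 90)
z(14)*(W + 1/(485 - 71)) = (90 + 1/(485 - 71))/2 = (90 + 1/414)/2 = (½)*(37261/414) = 37261/828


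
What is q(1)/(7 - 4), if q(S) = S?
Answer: ⅓ ≈ 0.33333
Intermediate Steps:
q(1)/(7 - 4) = 1/(7 - 4) = 1/3 = (⅓)*1 = ⅓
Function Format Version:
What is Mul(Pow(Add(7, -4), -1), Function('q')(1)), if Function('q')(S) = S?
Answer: Rational(1, 3) ≈ 0.33333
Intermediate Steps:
Mul(Pow(Add(7, -4), -1), Function('q')(1)) = Mul(Pow(Add(7, -4), -1), 1) = Mul(Pow(3, -1), 1) = Mul(Rational(1, 3), 1) = Rational(1, 3)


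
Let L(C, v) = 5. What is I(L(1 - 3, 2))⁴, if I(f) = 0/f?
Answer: 0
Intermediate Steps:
I(f) = 0
I(L(1 - 3, 2))⁴ = 0⁴ = 0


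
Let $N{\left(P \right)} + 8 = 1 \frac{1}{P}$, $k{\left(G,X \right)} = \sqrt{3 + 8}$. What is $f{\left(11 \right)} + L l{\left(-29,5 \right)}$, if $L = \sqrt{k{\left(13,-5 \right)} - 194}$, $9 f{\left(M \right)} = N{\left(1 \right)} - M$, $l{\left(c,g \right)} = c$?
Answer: $-2 - 29 i \sqrt{194 - \sqrt{11}} \approx -2.0 - 400.46 i$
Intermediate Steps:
$k{\left(G,X \right)} = \sqrt{11}$
$N{\left(P \right)} = -8 + \frac{1}{P}$ ($N{\left(P \right)} = -8 + 1 \frac{1}{P} = -8 + \frac{1}{P}$)
$f{\left(M \right)} = - \frac{7}{9} - \frac{M}{9}$ ($f{\left(M \right)} = \frac{\left(-8 + 1^{-1}\right) - M}{9} = \frac{\left(-8 + 1\right) - M}{9} = \frac{-7 - M}{9} = - \frac{7}{9} - \frac{M}{9}$)
$L = \sqrt{-194 + \sqrt{11}}$ ($L = \sqrt{\sqrt{11} - 194} = \sqrt{-194 + \sqrt{11}} \approx 13.809 i$)
$f{\left(11 \right)} + L l{\left(-29,5 \right)} = \left(- \frac{7}{9} - \frac{11}{9}\right) + \sqrt{-194 + \sqrt{11}} \left(-29\right) = \left(- \frac{7}{9} - \frac{11}{9}\right) - 29 \sqrt{-194 + \sqrt{11}} = -2 - 29 \sqrt{-194 + \sqrt{11}}$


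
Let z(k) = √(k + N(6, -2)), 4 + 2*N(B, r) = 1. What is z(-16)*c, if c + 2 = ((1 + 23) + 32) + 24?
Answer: 39*I*√70 ≈ 326.3*I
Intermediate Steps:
N(B, r) = -3/2 (N(B, r) = -2 + (½)*1 = -2 + ½ = -3/2)
z(k) = √(-3/2 + k) (z(k) = √(k - 3/2) = √(-3/2 + k))
c = 78 (c = -2 + (((1 + 23) + 32) + 24) = -2 + ((24 + 32) + 24) = -2 + (56 + 24) = -2 + 80 = 78)
z(-16)*c = (√(-6 + 4*(-16))/2)*78 = (√(-6 - 64)/2)*78 = (√(-70)/2)*78 = ((I*√70)/2)*78 = (I*√70/2)*78 = 39*I*√70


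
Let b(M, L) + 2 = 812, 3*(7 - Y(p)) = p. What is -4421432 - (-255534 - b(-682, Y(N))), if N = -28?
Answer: -4165088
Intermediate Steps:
Y(p) = 7 - p/3
b(M, L) = 810 (b(M, L) = -2 + 812 = 810)
-4421432 - (-255534 - b(-682, Y(N))) = -4421432 - (-255534 - 1*810) = -4421432 - (-255534 - 810) = -4421432 - 1*(-256344) = -4421432 + 256344 = -4165088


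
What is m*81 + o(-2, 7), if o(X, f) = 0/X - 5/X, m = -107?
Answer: -17329/2 ≈ -8664.5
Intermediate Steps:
o(X, f) = -5/X (o(X, f) = 0 - 5/X = -5/X)
m*81 + o(-2, 7) = -107*81 - 5/(-2) = -8667 - 5*(-½) = -8667 + 5/2 = -17329/2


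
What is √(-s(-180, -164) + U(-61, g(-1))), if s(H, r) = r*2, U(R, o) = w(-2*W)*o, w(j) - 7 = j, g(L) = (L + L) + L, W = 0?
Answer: √307 ≈ 17.521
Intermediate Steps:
g(L) = 3*L (g(L) = 2*L + L = 3*L)
w(j) = 7 + j
U(R, o) = 7*o (U(R, o) = (7 - 2*0)*o = (7 + 0)*o = 7*o)
s(H, r) = 2*r
√(-s(-180, -164) + U(-61, g(-1))) = √(-2*(-164) + 7*(3*(-1))) = √(-1*(-328) + 7*(-3)) = √(328 - 21) = √307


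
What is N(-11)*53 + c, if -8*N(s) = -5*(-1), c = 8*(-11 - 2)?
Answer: -1097/8 ≈ -137.13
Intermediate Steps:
c = -104 (c = 8*(-13) = -104)
N(s) = -5/8 (N(s) = -(-5)*(-1)/8 = -⅛*5 = -5/8)
N(-11)*53 + c = -5/8*53 - 104 = -265/8 - 104 = -1097/8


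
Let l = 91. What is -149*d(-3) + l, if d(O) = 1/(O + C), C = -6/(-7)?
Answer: 2408/15 ≈ 160.53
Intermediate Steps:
C = 6/7 (C = -6*(-1/7) = 6/7 ≈ 0.85714)
d(O) = 1/(6/7 + O) (d(O) = 1/(O + 6/7) = 1/(6/7 + O))
-149*d(-3) + l = -1043/(6 + 7*(-3)) + 91 = -1043/(6 - 21) + 91 = -1043/(-15) + 91 = -1043*(-1)/15 + 91 = -149*(-7/15) + 91 = 1043/15 + 91 = 2408/15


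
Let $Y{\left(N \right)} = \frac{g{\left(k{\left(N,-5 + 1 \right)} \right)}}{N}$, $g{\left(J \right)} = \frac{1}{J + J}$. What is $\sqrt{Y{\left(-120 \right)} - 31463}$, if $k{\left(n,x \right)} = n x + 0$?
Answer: $\frac{i \sqrt{7249075202}}{480} \approx 177.38 i$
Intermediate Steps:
$k{\left(n,x \right)} = n x$
$g{\left(J \right)} = \frac{1}{2 J}$
$Y{\left(N \right)} = - \frac{1}{8 N^{2}}$ ($Y{\left(N \right)} = \frac{\frac{1}{2} \frac{1}{N \left(-5 + 1\right)}}{N} = \frac{\frac{1}{2} \frac{1}{N \left(-4\right)}}{N} = \frac{\frac{1}{2} \frac{1}{\left(-4\right) N}}{N} = \frac{\frac{1}{2} \left(- \frac{1}{4 N}\right)}{N} = \frac{\left(- \frac{1}{8}\right) \frac{1}{N}}{N} = - \frac{1}{8 N^{2}}$)
$\sqrt{Y{\left(-120 \right)} - 31463} = \sqrt{- \frac{1}{8 \cdot 14400} - 31463} = \sqrt{\left(- \frac{1}{8}\right) \frac{1}{14400} - 31463} = \sqrt{- \frac{1}{115200} - 31463} = \sqrt{- \frac{3624537601}{115200}} = \frac{i \sqrt{7249075202}}{480}$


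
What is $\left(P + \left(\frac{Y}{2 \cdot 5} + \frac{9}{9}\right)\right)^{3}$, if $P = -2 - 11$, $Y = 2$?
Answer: $- \frac{205379}{125} \approx -1643.0$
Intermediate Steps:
$P = -13$
$\left(P + \left(\frac{Y}{2 \cdot 5} + \frac{9}{9}\right)\right)^{3} = \left(-13 + \left(\frac{2}{2 \cdot 5} + \frac{9}{9}\right)\right)^{3} = \left(-13 + \left(\frac{2}{10} + 9 \cdot \frac{1}{9}\right)\right)^{3} = \left(-13 + \left(2 \cdot \frac{1}{10} + 1\right)\right)^{3} = \left(-13 + \left(\frac{1}{5} + 1\right)\right)^{3} = \left(-13 + \frac{6}{5}\right)^{3} = \left(- \frac{59}{5}\right)^{3} = - \frac{205379}{125}$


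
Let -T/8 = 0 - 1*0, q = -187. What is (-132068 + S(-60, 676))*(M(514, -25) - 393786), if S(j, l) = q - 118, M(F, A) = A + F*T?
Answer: 52129943503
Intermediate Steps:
T = 0 (T = -8*(0 - 1*0) = -8*(0 + 0) = -8*0 = 0)
M(F, A) = A (M(F, A) = A + F*0 = A + 0 = A)
S(j, l) = -305 (S(j, l) = -187 - 118 = -305)
(-132068 + S(-60, 676))*(M(514, -25) - 393786) = (-132068 - 305)*(-25 - 393786) = -132373*(-393811) = 52129943503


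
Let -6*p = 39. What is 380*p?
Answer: -2470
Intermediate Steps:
p = -13/2 (p = -1/6*39 = -13/2 ≈ -6.5000)
380*p = 380*(-13/2) = -2470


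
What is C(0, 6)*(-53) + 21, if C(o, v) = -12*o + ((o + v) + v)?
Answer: -615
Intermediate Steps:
C(o, v) = -11*o + 2*v (C(o, v) = -12*o + (o + 2*v) = -11*o + 2*v)
C(0, 6)*(-53) + 21 = (-11*0 + 2*6)*(-53) + 21 = (0 + 12)*(-53) + 21 = 12*(-53) + 21 = -636 + 21 = -615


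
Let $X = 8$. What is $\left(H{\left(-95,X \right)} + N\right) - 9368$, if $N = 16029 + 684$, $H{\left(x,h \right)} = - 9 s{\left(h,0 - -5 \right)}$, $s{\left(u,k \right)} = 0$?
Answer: $7345$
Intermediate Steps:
$H{\left(x,h \right)} = 0$ ($H{\left(x,h \right)} = \left(-9\right) 0 = 0$)
$N = 16713$
$\left(H{\left(-95,X \right)} + N\right) - 9368 = \left(0 + 16713\right) - 9368 = 16713 - 9368 = 7345$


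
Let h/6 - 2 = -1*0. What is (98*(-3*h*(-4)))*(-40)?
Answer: -564480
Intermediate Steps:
h = 12 (h = 12 + 6*(-1*0) = 12 + 6*0 = 12 + 0 = 12)
(98*(-3*h*(-4)))*(-40) = (98*(-3*12*(-4)))*(-40) = (98*(-36*(-4)))*(-40) = (98*144)*(-40) = 14112*(-40) = -564480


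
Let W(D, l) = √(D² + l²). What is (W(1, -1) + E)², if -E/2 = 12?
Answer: (24 - √2)² ≈ 510.12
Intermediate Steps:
E = -24 (E = -2*12 = -24)
(W(1, -1) + E)² = (√(1² + (-1)²) - 24)² = (√(1 + 1) - 24)² = (√2 - 24)² = (-24 + √2)²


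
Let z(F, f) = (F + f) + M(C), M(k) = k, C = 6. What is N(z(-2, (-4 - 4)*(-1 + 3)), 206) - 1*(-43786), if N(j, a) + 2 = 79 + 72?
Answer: 43935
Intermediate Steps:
z(F, f) = 6 + F + f (z(F, f) = (F + f) + 6 = 6 + F + f)
N(j, a) = 149 (N(j, a) = -2 + (79 + 72) = -2 + 151 = 149)
N(z(-2, (-4 - 4)*(-1 + 3)), 206) - 1*(-43786) = 149 - 1*(-43786) = 149 + 43786 = 43935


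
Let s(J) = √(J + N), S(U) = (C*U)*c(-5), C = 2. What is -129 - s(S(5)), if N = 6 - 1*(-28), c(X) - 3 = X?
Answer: -129 - √14 ≈ -132.74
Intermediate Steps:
c(X) = 3 + X
N = 34 (N = 6 + 28 = 34)
S(U) = -4*U (S(U) = (2*U)*(3 - 5) = (2*U)*(-2) = -4*U)
s(J) = √(34 + J) (s(J) = √(J + 34) = √(34 + J))
-129 - s(S(5)) = -129 - √(34 - 4*5) = -129 - √(34 - 20) = -129 - √14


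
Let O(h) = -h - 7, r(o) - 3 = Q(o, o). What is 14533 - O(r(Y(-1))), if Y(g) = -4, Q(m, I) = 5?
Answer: 14548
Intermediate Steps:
r(o) = 8 (r(o) = 3 + 5 = 8)
O(h) = -7 - h
14533 - O(r(Y(-1))) = 14533 - (-7 - 1*8) = 14533 - (-7 - 8) = 14533 - 1*(-15) = 14533 + 15 = 14548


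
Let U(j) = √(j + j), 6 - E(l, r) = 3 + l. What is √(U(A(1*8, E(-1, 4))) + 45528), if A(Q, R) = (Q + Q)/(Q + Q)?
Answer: √(45528 + √2) ≈ 213.38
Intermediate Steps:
E(l, r) = 3 - l (E(l, r) = 6 - (3 + l) = 6 + (-3 - l) = 3 - l)
A(Q, R) = 1 (A(Q, R) = (2*Q)/((2*Q)) = (2*Q)*(1/(2*Q)) = 1)
U(j) = √2*√j (U(j) = √(2*j) = √2*√j)
√(U(A(1*8, E(-1, 4))) + 45528) = √(√2*√1 + 45528) = √(√2*1 + 45528) = √(√2 + 45528) = √(45528 + √2)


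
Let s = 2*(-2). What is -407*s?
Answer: 1628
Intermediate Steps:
s = -4
-407*s = -407*(-4) = 1628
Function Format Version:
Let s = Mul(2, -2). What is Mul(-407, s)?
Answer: 1628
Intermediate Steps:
s = -4
Mul(-407, s) = Mul(-407, -4) = 1628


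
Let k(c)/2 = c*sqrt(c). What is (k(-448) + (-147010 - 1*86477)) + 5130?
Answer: -228357 - 7168*I*sqrt(7) ≈ -2.2836e+5 - 18965.0*I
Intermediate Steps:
k(c) = 2*c**(3/2) (k(c) = 2*(c*sqrt(c)) = 2*c**(3/2))
(k(-448) + (-147010 - 1*86477)) + 5130 = (2*(-448)**(3/2) + (-147010 - 1*86477)) + 5130 = (2*(-3584*I*sqrt(7)) + (-147010 - 86477)) + 5130 = (-7168*I*sqrt(7) - 233487) + 5130 = (-233487 - 7168*I*sqrt(7)) + 5130 = -228357 - 7168*I*sqrt(7)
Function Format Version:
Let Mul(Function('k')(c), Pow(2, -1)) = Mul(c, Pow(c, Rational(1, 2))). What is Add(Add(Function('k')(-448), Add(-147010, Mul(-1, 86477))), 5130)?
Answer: Add(-228357, Mul(-7168, I, Pow(7, Rational(1, 2)))) ≈ Add(-2.2836e+5, Mul(-18965., I))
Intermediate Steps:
Function('k')(c) = Mul(2, Pow(c, Rational(3, 2))) (Function('k')(c) = Mul(2, Mul(c, Pow(c, Rational(1, 2)))) = Mul(2, Pow(c, Rational(3, 2))))
Add(Add(Function('k')(-448), Add(-147010, Mul(-1, 86477))), 5130) = Add(Add(Mul(2, Pow(-448, Rational(3, 2))), Add(-147010, Mul(-1, 86477))), 5130) = Add(Add(Mul(2, Mul(-3584, I, Pow(7, Rational(1, 2)))), Add(-147010, -86477)), 5130) = Add(Add(Mul(-7168, I, Pow(7, Rational(1, 2))), -233487), 5130) = Add(Add(-233487, Mul(-7168, I, Pow(7, Rational(1, 2)))), 5130) = Add(-228357, Mul(-7168, I, Pow(7, Rational(1, 2))))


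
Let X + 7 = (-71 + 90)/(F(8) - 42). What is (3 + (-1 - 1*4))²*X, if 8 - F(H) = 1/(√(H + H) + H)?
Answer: -12364/409 ≈ -30.230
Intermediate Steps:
F(H) = 8 - 1/(H + √2*√H) (F(H) = 8 - 1/(√(H + H) + H) = 8 - 1/(√(2*H) + H) = 8 - 1/(√2*√H + H) = 8 - 1/(H + √2*√H))
X = -3091/409 (X = -7 + (-71 + 90)/((-1 + 8*8 + 8*√2*√8)/(8 + √2*√8) - 42) = -7 + 19/((-1 + 64 + 8*√2*(2*√2))/(8 + √2*(2*√2)) - 42) = -7 + 19/((-1 + 64 + 32)/(8 + 4) - 42) = -7 + 19/(95/12 - 42) = -7 + 19/(-409/12) = -7 + 19*(-12/409) = -7 - 228/409 = -3091/409 ≈ -7.5575)
(3 + (-1 - 1*4))²*X = (3 + (-1 - 1*4))²*(-3091/409) = (3 + (-1 - 4))²*(-3091/409) = (3 - 5)²*(-3091/409) = (-2)²*(-3091/409) = 4*(-3091/409) = -12364/409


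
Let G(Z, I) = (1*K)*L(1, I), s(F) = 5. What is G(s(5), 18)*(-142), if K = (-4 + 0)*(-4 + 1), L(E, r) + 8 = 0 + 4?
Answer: 6816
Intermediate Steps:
L(E, r) = -4 (L(E, r) = -8 + (0 + 4) = -8 + 4 = -4)
K = 12 (K = -4*(-3) = 12)
G(Z, I) = -48 (G(Z, I) = (1*12)*(-4) = 12*(-4) = -48)
G(s(5), 18)*(-142) = -48*(-142) = 6816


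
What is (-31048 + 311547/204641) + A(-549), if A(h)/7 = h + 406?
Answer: -6558227862/204641 ≈ -32047.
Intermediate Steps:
A(h) = 2842 + 7*h (A(h) = 7*(h + 406) = 7*(406 + h) = 2842 + 7*h)
(-31048 + 311547/204641) + A(-549) = (-31048 + 311547/204641) + (2842 + 7*(-549)) = (-31048 + 311547*(1/204641)) + (2842 - 3843) = (-31048 + 311547/204641) - 1001 = -6353382221/204641 - 1001 = -6558227862/204641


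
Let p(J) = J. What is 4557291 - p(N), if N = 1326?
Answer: 4555965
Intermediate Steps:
4557291 - p(N) = 4557291 - 1*1326 = 4557291 - 1326 = 4555965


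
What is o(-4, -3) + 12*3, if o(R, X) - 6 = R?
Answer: 38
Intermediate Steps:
o(R, X) = 6 + R
o(-4, -3) + 12*3 = (6 - 4) + 12*3 = 2 + 36 = 38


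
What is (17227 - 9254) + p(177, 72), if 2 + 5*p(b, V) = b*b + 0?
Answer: 71192/5 ≈ 14238.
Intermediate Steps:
p(b, V) = -2/5 + b**2/5 (p(b, V) = -2/5 + (b*b + 0)/5 = -2/5 + (b**2 + 0)/5 = -2/5 + b**2/5)
(17227 - 9254) + p(177, 72) = (17227 - 9254) + (-2/5 + (1/5)*177**2) = 7973 + (-2/5 + (1/5)*31329) = 7973 + (-2/5 + 31329/5) = 7973 + 31327/5 = 71192/5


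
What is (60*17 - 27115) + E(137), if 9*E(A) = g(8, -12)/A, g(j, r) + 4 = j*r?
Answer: -32175235/1233 ≈ -26095.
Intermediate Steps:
g(j, r) = -4 + j*r
E(A) = -100/(9*A) (E(A) = ((-4 + 8*(-12))/A)/9 = ((-4 - 96)/A)/9 = (-100/A)/9 = -100/(9*A))
(60*17 - 27115) + E(137) = (60*17 - 27115) - 100/9/137 = (1020 - 27115) - 100/9*1/137 = -26095 - 100/1233 = -32175235/1233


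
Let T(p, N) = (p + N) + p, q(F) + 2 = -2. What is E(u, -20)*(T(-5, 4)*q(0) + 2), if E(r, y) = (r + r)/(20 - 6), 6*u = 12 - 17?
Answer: -65/21 ≈ -3.0952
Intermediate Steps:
q(F) = -4 (q(F) = -2 - 2 = -4)
u = -5/6 (u = (12 - 17)/6 = (1/6)*(-5) = -5/6 ≈ -0.83333)
E(r, y) = r/7 (E(r, y) = (2*r)/14 = (2*r)*(1/14) = r/7)
T(p, N) = N + 2*p (T(p, N) = (N + p) + p = N + 2*p)
E(u, -20)*(T(-5, 4)*q(0) + 2) = ((1/7)*(-5/6))*((4 + 2*(-5))*(-4) + 2) = -5*((4 - 10)*(-4) + 2)/42 = -5*(-6*(-4) + 2)/42 = -5*(24 + 2)/42 = -5/42*26 = -65/21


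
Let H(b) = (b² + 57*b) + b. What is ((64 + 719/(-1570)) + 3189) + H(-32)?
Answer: 3800251/1570 ≈ 2420.5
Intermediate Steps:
H(b) = b² + 58*b
((64 + 719/(-1570)) + 3189) + H(-32) = ((64 + 719/(-1570)) + 3189) - 32*(58 - 32) = ((64 + 719*(-1/1570)) + 3189) - 32*26 = ((64 - 719/1570) + 3189) - 832 = (99761/1570 + 3189) - 832 = 5106491/1570 - 832 = 3800251/1570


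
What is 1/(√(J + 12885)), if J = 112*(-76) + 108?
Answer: √4481/4481 ≈ 0.014939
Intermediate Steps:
J = -8404 (J = -8512 + 108 = -8404)
1/(√(J + 12885)) = 1/(√(-8404 + 12885)) = 1/(√4481) = √4481/4481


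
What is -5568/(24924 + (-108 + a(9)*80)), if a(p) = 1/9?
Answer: -783/3491 ≈ -0.22429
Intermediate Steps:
a(p) = ⅑
-5568/(24924 + (-108 + a(9)*80)) = -5568/(24924 + (-108 + (⅑)*80)) = -5568/(24924 + (-108 + 80/9)) = -5568/(24924 - 892/9) = -5568/223424/9 = -5568*9/223424 = -783/3491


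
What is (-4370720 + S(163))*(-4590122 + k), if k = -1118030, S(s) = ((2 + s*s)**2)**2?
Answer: -2845293860952494925646072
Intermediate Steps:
S(s) = (2 + s**2)**4 (S(s) = ((2 + s**2)**2)**2 = (2 + s**2)**4)
(-4370720 + S(163))*(-4590122 + k) = (-4370720 + (2 + 163**2)**4)*(-4590122 - 1118030) = (-4370720 + (2 + 26569)**4)*(-5708152) = (-4370720 + 26571**4)*(-5708152) = (-4370720 + 498461474217477681)*(-5708152) = 498461474213106961*(-5708152) = -2845293860952494925646072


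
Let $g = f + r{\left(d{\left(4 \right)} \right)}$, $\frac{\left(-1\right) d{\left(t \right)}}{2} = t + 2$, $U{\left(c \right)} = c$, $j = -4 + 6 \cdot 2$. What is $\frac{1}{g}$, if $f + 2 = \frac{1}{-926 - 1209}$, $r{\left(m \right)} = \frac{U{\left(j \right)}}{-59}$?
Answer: $- \frac{125965}{269069} \approx -0.46815$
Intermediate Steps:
$j = 8$ ($j = -4 + 12 = 8$)
$d{\left(t \right)} = -4 - 2 t$ ($d{\left(t \right)} = - 2 \left(t + 2\right) = - 2 \left(2 + t\right) = -4 - 2 t$)
$r{\left(m \right)} = - \frac{8}{59}$ ($r{\left(m \right)} = \frac{8}{-59} = 8 \left(- \frac{1}{59}\right) = - \frac{8}{59}$)
$f = - \frac{4271}{2135}$ ($f = -2 + \frac{1}{-926 - 1209} = -2 + \frac{1}{-2135} = -2 - \frac{1}{2135} = - \frac{4271}{2135} \approx -2.0005$)
$g = - \frac{269069}{125965}$ ($g = - \frac{4271}{2135} - \frac{8}{59} = - \frac{269069}{125965} \approx -2.1361$)
$\frac{1}{g} = \frac{1}{- \frac{269069}{125965}} = - \frac{125965}{269069}$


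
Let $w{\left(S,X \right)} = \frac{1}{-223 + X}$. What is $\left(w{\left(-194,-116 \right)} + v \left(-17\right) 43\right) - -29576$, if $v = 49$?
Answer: $- \frac{2116378}{339} \approx -6243.0$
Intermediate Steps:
$\left(w{\left(-194,-116 \right)} + v \left(-17\right) 43\right) - -29576 = \left(\frac{1}{-223 - 116} + 49 \left(-17\right) 43\right) - -29576 = \left(\frac{1}{-339} - 35819\right) + \left(-123818 + 153394\right) = \left(- \frac{1}{339} - 35819\right) + 29576 = - \frac{12142642}{339} + 29576 = - \frac{2116378}{339}$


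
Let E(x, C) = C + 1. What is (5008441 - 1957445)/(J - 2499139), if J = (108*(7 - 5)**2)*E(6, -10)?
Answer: -3050996/2503027 ≈ -1.2189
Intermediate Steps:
E(x, C) = 1 + C
J = -3888 (J = (108*(7 - 5)**2)*(1 - 10) = (108*2**2)*(-9) = (108*4)*(-9) = 432*(-9) = -3888)
(5008441 - 1957445)/(J - 2499139) = (5008441 - 1957445)/(-3888 - 2499139) = 3050996/(-2503027) = 3050996*(-1/2503027) = -3050996/2503027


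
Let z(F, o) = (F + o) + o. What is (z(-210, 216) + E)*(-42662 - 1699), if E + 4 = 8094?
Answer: -368728632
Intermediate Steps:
E = 8090 (E = -4 + 8094 = 8090)
z(F, o) = F + 2*o
(z(-210, 216) + E)*(-42662 - 1699) = ((-210 + 2*216) + 8090)*(-42662 - 1699) = ((-210 + 432) + 8090)*(-44361) = (222 + 8090)*(-44361) = 8312*(-44361) = -368728632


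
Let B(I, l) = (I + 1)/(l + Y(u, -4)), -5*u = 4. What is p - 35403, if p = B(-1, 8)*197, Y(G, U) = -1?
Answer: -35403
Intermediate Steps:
u = -⅘ (u = -⅕*4 = -⅘ ≈ -0.80000)
B(I, l) = (1 + I)/(-1 + l) (B(I, l) = (I + 1)/(l - 1) = (1 + I)/(-1 + l))
p = 0 (p = ((1 - 1)/(-1 + 8))*197 = (0/7)*197 = ((⅐)*0)*197 = 0*197 = 0)
p - 35403 = 0 - 35403 = -35403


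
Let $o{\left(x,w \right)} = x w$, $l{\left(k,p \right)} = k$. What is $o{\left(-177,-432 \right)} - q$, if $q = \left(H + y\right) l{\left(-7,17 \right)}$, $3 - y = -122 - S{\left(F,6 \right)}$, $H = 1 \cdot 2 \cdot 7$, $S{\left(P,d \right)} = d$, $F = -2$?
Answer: $77479$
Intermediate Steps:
$H = 14$ ($H = 2 \cdot 7 = 14$)
$y = 131$ ($y = 3 - \left(-122 - 6\right) = 3 - -128 = 3 + 128 = 131$)
$q = -1015$ ($q = \left(14 + 131\right) \left(-7\right) = 145 \left(-7\right) = -1015$)
$o{\left(x,w \right)} = w x$
$o{\left(-177,-432 \right)} - q = \left(-432\right) \left(-177\right) - -1015 = 76464 + 1015 = 77479$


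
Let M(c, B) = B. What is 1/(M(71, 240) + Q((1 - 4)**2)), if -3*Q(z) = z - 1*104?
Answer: 3/815 ≈ 0.0036810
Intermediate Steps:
Q(z) = 104/3 - z/3 (Q(z) = -(z - 1*104)/3 = -(z - 104)/3 = -(-104 + z)/3 = 104/3 - z/3)
1/(M(71, 240) + Q((1 - 4)**2)) = 1/(240 + (104/3 - (1 - 4)**2/3)) = 1/(240 + (104/3 - 1/3*(-3)**2)) = 1/(240 + (104/3 - 1/3*9)) = 1/(240 + (104/3 - 3)) = 1/(240 + 95/3) = 1/(815/3) = 3/815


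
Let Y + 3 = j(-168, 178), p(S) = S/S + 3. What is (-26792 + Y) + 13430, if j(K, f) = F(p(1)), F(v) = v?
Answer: -13361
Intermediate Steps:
p(S) = 4 (p(S) = 1 + 3 = 4)
j(K, f) = 4
Y = 1 (Y = -3 + 4 = 1)
(-26792 + Y) + 13430 = (-26792 + 1) + 13430 = -26791 + 13430 = -13361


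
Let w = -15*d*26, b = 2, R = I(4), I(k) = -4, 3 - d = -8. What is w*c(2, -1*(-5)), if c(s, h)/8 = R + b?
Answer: 68640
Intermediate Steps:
d = 11 (d = 3 - 1*(-8) = 3 + 8 = 11)
R = -4
w = -4290 (w = -15*11*26 = -165*26 = -4290)
c(s, h) = -16 (c(s, h) = 8*(-4 + 2) = 8*(-2) = -16)
w*c(2, -1*(-5)) = -4290*(-16) = 68640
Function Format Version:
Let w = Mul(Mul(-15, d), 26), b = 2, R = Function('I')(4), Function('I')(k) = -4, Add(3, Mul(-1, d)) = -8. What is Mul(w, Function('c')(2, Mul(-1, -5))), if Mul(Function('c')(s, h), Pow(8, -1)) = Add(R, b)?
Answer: 68640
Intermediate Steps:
d = 11 (d = Add(3, Mul(-1, -8)) = Add(3, 8) = 11)
R = -4
w = -4290 (w = Mul(Mul(-15, 11), 26) = Mul(-165, 26) = -4290)
Function('c')(s, h) = -16 (Function('c')(s, h) = Mul(8, Add(-4, 2)) = Mul(8, -2) = -16)
Mul(w, Function('c')(2, Mul(-1, -5))) = Mul(-4290, -16) = 68640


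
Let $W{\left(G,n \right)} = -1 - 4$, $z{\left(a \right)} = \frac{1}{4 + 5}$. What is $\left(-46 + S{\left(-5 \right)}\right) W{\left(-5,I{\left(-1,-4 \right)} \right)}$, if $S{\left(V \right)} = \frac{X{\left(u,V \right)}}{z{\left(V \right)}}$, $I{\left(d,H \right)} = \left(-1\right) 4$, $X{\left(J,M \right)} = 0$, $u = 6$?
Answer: $230$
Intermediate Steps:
$z{\left(a \right)} = \frac{1}{9}$
$I{\left(d,H \right)} = -4$
$S{\left(V \right)} = 0$ ($S{\left(V \right)} = 0 \frac{1}{\frac{1}{9}} = 0 \cdot 9 = 0$)
$W{\left(G,n \right)} = -5$ ($W{\left(G,n \right)} = -1 - 4 = -5$)
$\left(-46 + S{\left(-5 \right)}\right) W{\left(-5,I{\left(-1,-4 \right)} \right)} = \left(-46 + 0\right) \left(-5\right) = \left(-46\right) \left(-5\right) = 230$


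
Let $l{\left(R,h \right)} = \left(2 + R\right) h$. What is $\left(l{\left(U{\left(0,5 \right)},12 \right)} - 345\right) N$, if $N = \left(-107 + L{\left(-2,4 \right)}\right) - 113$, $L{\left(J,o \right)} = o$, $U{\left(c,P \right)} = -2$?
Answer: $74520$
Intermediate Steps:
$l{\left(R,h \right)} = h \left(2 + R\right)$
$N = -216$ ($N = \left(-107 + 4\right) - 113 = -103 - 113 = -216$)
$\left(l{\left(U{\left(0,5 \right)},12 \right)} - 345\right) N = \left(12 \left(2 - 2\right) - 345\right) \left(-216\right) = \left(12 \cdot 0 - 345\right) \left(-216\right) = \left(0 - 345\right) \left(-216\right) = \left(-345\right) \left(-216\right) = 74520$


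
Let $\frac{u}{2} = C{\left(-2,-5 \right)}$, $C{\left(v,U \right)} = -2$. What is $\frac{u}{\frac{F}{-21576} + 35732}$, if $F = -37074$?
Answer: $- \frac{14384}{128498451} \approx -0.00011194$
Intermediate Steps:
$u = -4$ ($u = 2 \left(-2\right) = -4$)
$\frac{u}{\frac{F}{-21576} + 35732} = \frac{1}{- \frac{37074}{-21576} + 35732} \left(-4\right) = \frac{1}{\left(-37074\right) \left(- \frac{1}{21576}\right) + 35732} \left(-4\right) = \frac{1}{\frac{6179}{3596} + 35732} \left(-4\right) = \frac{1}{\frac{128498451}{3596}} \left(-4\right) = \frac{3596}{128498451} \left(-4\right) = - \frac{14384}{128498451}$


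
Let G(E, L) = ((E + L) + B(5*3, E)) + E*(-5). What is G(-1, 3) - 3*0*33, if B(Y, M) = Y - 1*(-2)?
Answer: 24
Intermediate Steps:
B(Y, M) = 2 + Y (B(Y, M) = Y + 2 = 2 + Y)
G(E, L) = 17 + L - 4*E (G(E, L) = ((E + L) + (2 + 5*3)) + E*(-5) = ((E + L) + (2 + 15)) - 5*E = ((E + L) + 17) - 5*E = (17 + E + L) - 5*E = 17 + L - 4*E)
G(-1, 3) - 3*0*33 = (17 + 3 - 4*(-1)) - 3*0*33 = (17 + 3 + 4) + 0*33 = 24 + 0 = 24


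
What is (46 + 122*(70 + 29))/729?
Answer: 12124/729 ≈ 16.631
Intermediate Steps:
(46 + 122*(70 + 29))/729 = (46 + 122*99)*(1/729) = (46 + 12078)*(1/729) = 12124*(1/729) = 12124/729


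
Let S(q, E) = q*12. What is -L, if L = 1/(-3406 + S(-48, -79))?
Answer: 1/3982 ≈ 0.00025113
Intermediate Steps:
S(q, E) = 12*q
L = -1/3982 (L = 1/(-3406 + 12*(-48)) = 1/(-3406 - 576) = 1/(-3982) = -1/3982 ≈ -0.00025113)
-L = -1*(-1/3982) = 1/3982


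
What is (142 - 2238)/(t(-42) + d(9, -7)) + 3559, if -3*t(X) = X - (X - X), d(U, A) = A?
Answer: 22817/7 ≈ 3259.6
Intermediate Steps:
t(X) = -X/3 (t(X) = -(X - (X - X))/3 = -(X - 1*0)/3 = -(X + 0)/3 = -X/3)
(142 - 2238)/(t(-42) + d(9, -7)) + 3559 = (142 - 2238)/(-⅓*(-42) - 7) + 3559 = -2096/(14 - 7) + 3559 = -2096/7 + 3559 = 22817/7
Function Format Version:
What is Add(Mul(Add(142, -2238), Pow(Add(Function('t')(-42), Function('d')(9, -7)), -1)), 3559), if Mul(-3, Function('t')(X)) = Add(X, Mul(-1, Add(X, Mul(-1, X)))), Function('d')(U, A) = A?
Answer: Rational(22817, 7) ≈ 3259.6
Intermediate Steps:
Function('t')(X) = Mul(Rational(-1, 3), X) (Function('t')(X) = Mul(Rational(-1, 3), Add(X, Mul(-1, Add(X, Mul(-1, X))))) = Mul(Rational(-1, 3), Add(X, Mul(-1, 0))) = Mul(Rational(-1, 3), Add(X, 0)) = Mul(Rational(-1, 3), X))
Add(Mul(Add(142, -2238), Pow(Add(Function('t')(-42), Function('d')(9, -7)), -1)), 3559) = Add(Mul(Add(142, -2238), Pow(Add(Mul(Rational(-1, 3), -42), -7), -1)), 3559) = Add(Mul(-2096, Pow(Add(14, -7), -1)), 3559) = Add(Mul(-2096, Pow(7, -1)), 3559) = Add(Mul(-2096, Rational(1, 7)), 3559) = Add(Rational(-2096, 7), 3559) = Rational(22817, 7)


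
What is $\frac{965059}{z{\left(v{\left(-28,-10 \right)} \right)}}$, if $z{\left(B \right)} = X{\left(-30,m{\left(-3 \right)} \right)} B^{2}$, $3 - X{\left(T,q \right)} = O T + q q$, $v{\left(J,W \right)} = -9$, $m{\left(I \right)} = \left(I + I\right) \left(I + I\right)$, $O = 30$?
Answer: $- \frac{965059}{31833} \approx -30.316$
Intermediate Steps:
$m{\left(I \right)} = 4 I^{2}$ ($m{\left(I \right)} = 2 I 2 I = 4 I^{2}$)
$X{\left(T,q \right)} = 3 - q^{2} - 30 T$ ($X{\left(T,q \right)} = 3 - \left(30 T + q q\right) = 3 - \left(30 T + q^{2}\right) = 3 - \left(q^{2} + 30 T\right) = 3 - q^{2} - 30 T$)
$z{\left(B \right)} = - 393 B^{2}$ ($z{\left(B \right)} = \left(3 - \left(4 \left(-3\right)^{2}\right)^{2} - -900\right) B^{2} = \left(3 - \left(4 \cdot 9\right)^{2} + 900\right) B^{2} = \left(3 - 36^{2} + 900\right) B^{2} = \left(3 - 1296 + 900\right) B^{2} = - 393 B^{2}$)
$\frac{965059}{z{\left(v{\left(-28,-10 \right)} \right)}} = \frac{965059}{\left(-393\right) \left(-9\right)^{2}} = \frac{965059}{\left(-393\right) 81} = \frac{965059}{-31833} = 965059 \left(- \frac{1}{31833}\right) = - \frac{965059}{31833}$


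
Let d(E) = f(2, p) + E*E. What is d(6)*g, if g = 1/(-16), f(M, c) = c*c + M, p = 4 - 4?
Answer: -19/8 ≈ -2.3750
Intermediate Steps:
p = 0
f(M, c) = M + c**2 (f(M, c) = c**2 + M = M + c**2)
d(E) = 2 + E**2 (d(E) = (2 + 0**2) + E*E = (2 + 0) + E**2 = 2 + E**2)
g = -1/16 ≈ -0.062500
d(6)*g = (2 + 6**2)*(-1/16) = (2 + 36)*(-1/16) = 38*(-1/16) = -19/8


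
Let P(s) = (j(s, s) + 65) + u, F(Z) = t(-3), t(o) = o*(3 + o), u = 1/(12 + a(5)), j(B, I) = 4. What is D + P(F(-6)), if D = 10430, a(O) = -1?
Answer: 115490/11 ≈ 10499.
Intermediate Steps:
u = 1/11 (u = 1/(12 - 1) = 1/11 ≈ 0.090909)
F(Z) = 0 (F(Z) = -3*(3 - 3) = -3*0 = 0)
P(s) = 760/11 (P(s) = (4 + 65) + 1/11 = 69 + 1/11 = 760/11)
D + P(F(-6)) = 10430 + 760/11 = 115490/11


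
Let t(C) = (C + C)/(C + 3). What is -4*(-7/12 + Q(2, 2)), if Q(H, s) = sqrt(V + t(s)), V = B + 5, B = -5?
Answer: 7/3 - 8*sqrt(5)/5 ≈ -1.2444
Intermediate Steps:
V = 0 (V = -5 + 5 = 0)
t(C) = 2*C/(3 + C) (t(C) = (2*C)/(3 + C) = 2*C/(3 + C))
Q(H, s) = sqrt(2)*sqrt(s/(3 + s)) (Q(H, s) = sqrt(0 + 2*s/(3 + s)) = sqrt(2*s/(3 + s)) = sqrt(2)*sqrt(s/(3 + s)))
-4*(-7/12 + Q(2, 2)) = -4*(-7/12 + sqrt(2)*sqrt(2/(3 + 2))) = -4*(-7*1/12 + sqrt(2)*sqrt(2/5)) = -4*(-7/12 + sqrt(2)*sqrt(2*(1/5))) = -4*(-7/12 + sqrt(2)*sqrt(2/5)) = -4*(-7/12 + sqrt(2)*(sqrt(10)/5)) = -4*(-7/12 + 2*sqrt(5)/5) = 7/3 - 8*sqrt(5)/5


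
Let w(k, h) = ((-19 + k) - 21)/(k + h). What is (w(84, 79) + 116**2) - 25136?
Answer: -1903796/163 ≈ -11680.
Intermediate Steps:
w(k, h) = (-40 + k)/(h + k)
(w(84, 79) + 116**2) - 25136 = ((-40 + 84)/(79 + 84) + 116**2) - 25136 = (44/163 + 13456) - 25136 = 2193372/163 - 25136 = -1903796/163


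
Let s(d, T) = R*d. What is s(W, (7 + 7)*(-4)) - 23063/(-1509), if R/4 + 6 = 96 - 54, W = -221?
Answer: -47999353/1509 ≈ -31809.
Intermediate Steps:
R = 144 (R = -24 + 4*(96 - 54) = -24 + 4*42 = -24 + 168 = 144)
s(d, T) = 144*d
s(W, (7 + 7)*(-4)) - 23063/(-1509) = 144*(-221) - 23063/(-1509) = -31824 - 23063*(-1)/1509 = -31824 - 1*(-23063/1509) = -31824 + 23063/1509 = -47999353/1509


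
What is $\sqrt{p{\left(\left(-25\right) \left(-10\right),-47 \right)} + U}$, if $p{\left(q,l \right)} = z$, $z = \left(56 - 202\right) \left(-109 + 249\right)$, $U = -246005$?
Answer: $3 i \sqrt{29605} \approx 516.18 i$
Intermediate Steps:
$z = -20440$ ($z = \left(-146\right) 140 = -20440$)
$p{\left(q,l \right)} = -20440$
$\sqrt{p{\left(\left(-25\right) \left(-10\right),-47 \right)} + U} = \sqrt{-20440 - 246005} = \sqrt{-266445} = 3 i \sqrt{29605}$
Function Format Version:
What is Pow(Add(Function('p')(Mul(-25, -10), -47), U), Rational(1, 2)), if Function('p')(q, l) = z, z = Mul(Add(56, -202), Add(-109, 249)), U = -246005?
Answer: Mul(3, I, Pow(29605, Rational(1, 2))) ≈ Mul(516.18, I)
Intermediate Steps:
z = -20440 (z = Mul(-146, 140) = -20440)
Function('p')(q, l) = -20440
Pow(Add(Function('p')(Mul(-25, -10), -47), U), Rational(1, 2)) = Pow(Add(-20440, -246005), Rational(1, 2)) = Pow(-266445, Rational(1, 2)) = Mul(3, I, Pow(29605, Rational(1, 2)))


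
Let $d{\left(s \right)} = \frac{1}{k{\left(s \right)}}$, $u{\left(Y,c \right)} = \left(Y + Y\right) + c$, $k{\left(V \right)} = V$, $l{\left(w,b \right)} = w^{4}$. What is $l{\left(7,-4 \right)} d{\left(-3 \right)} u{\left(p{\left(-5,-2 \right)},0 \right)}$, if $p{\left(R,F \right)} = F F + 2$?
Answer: $-9604$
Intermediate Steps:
$p{\left(R,F \right)} = 2 + F^{2}$ ($p{\left(R,F \right)} = F^{2} + 2 = 2 + F^{2}$)
$u{\left(Y,c \right)} = c + 2 Y$ ($u{\left(Y,c \right)} = 2 Y + c = c + 2 Y$)
$d{\left(s \right)} = \frac{1}{s}$
$l{\left(7,-4 \right)} d{\left(-3 \right)} u{\left(p{\left(-5,-2 \right)},0 \right)} = \frac{7^{4}}{-3} \left(0 + 2 \left(2 + \left(-2\right)^{2}\right)\right) = 2401 \left(- \frac{1}{3}\right) \left(0 + 2 \left(2 + 4\right)\right) = - \frac{2401 \left(0 + 2 \cdot 6\right)}{3} = - \frac{2401 \left(0 + 12\right)}{3} = \left(- \frac{2401}{3}\right) 12 = -9604$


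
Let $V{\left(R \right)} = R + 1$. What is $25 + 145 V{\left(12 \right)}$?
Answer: $1910$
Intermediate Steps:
$V{\left(R \right)} = 1 + R$
$25 + 145 V{\left(12 \right)} = 25 + 145 \left(1 + 12\right) = 25 + 145 \cdot 13 = 25 + 1885 = 1910$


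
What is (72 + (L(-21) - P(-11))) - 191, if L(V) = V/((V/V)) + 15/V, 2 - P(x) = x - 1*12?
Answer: -1160/7 ≈ -165.71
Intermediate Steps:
P(x) = 14 - x (P(x) = 2 - (x - 1*12) = 2 - (x - 12) = 2 - (-12 + x) = 2 + (12 - x) = 14 - x)
L(V) = V + 15/V (L(V) = V/1 + 15/V = V*1 + 15/V = V + 15/V)
(72 + (L(-21) - P(-11))) - 191 = (72 + ((-21 + 15/(-21)) - (14 - 1*(-11)))) - 191 = (72 + ((-21 + 15*(-1/21)) - (14 + 11))) - 191 = (72 + ((-21 - 5/7) - 1*25)) - 191 = (72 + (-152/7 - 25)) - 191 = (72 - 327/7) - 191 = 177/7 - 191 = -1160/7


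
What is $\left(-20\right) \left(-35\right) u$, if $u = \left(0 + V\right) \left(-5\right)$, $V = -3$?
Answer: $10500$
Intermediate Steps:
$u = 15$ ($u = \left(0 - 3\right) \left(-5\right) = \left(-3\right) \left(-5\right) = 15$)
$\left(-20\right) \left(-35\right) u = \left(-20\right) \left(-35\right) 15 = 700 \cdot 15 = 10500$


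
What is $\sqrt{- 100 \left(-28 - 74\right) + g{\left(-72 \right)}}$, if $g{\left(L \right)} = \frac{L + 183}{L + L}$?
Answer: $\frac{\sqrt{1468689}}{12} \approx 100.99$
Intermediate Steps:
$g{\left(L \right)} = \frac{183 + L}{2 L}$
$\sqrt{- 100 \left(-28 - 74\right) + g{\left(-72 \right)}} = \sqrt{- 100 \left(-28 - 74\right) + \frac{183 - 72}{2 \left(-72\right)}} = \sqrt{\left(-100\right) \left(-102\right) + \frac{1}{2} \left(- \frac{1}{72}\right) 111} = \sqrt{10200 - \frac{37}{48}} = \sqrt{\frac{489563}{48}} = \frac{\sqrt{1468689}}{12}$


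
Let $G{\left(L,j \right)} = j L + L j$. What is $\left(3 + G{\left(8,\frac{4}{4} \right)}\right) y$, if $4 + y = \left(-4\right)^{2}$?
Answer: $228$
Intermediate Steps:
$y = 12$ ($y = -4 + \left(-4\right)^{2} = -4 + 16 = 12$)
$G{\left(L,j \right)} = 2 L j$ ($G{\left(L,j \right)} = L j + L j = 2 L j$)
$\left(3 + G{\left(8,\frac{4}{4} \right)}\right) y = \left(3 + 2 \cdot 8 \cdot \frac{4}{4}\right) 12 = \left(3 + 2 \cdot 8 \cdot 4 \cdot \frac{1}{4}\right) 12 = \left(3 + 2 \cdot 8 \cdot 1\right) 12 = \left(3 + 16\right) 12 = 19 \cdot 12 = 228$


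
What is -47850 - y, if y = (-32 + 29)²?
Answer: -47859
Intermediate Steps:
y = 9 (y = (-3)² = 9)
-47850 - y = -47850 - 1*9 = -47850 - 9 = -47859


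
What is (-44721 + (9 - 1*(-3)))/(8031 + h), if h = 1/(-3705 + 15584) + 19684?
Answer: -177032737/109742162 ≈ -1.6132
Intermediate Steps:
h = 233826237/11879 (h = 1/11879 + 19684 = 233826237/11879 ≈ 19684.)
(-44721 + (9 - 1*(-3)))/(8031 + h) = (-44721 + (9 - 1*(-3)))/(8031 + 233826237/11879) = (-44721 + (9 + 3))/(329226486/11879) = (-44721 + 12)*(11879/329226486) = -44709*11879/329226486 = -177032737/109742162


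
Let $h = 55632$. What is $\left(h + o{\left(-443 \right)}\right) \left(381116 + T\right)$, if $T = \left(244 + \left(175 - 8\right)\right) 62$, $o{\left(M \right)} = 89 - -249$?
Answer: $22757290060$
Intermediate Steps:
$o{\left(M \right)} = 338$ ($o{\left(M \right)} = 89 + 249 = 338$)
$T = 25482$ ($T = \left(244 + \left(175 - 8\right)\right) 62 = \left(244 + 167\right) 62 = 411 \cdot 62 = 25482$)
$\left(h + o{\left(-443 \right)}\right) \left(381116 + T\right) = \left(55632 + 338\right) \left(381116 + 25482\right) = 55970 \cdot 406598 = 22757290060$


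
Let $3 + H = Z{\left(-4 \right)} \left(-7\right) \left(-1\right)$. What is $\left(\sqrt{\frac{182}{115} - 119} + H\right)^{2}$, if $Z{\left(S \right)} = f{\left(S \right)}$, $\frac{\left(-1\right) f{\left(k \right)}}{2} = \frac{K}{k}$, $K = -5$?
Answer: $\frac{139303}{460} - \frac{41 i \sqrt{1552845}}{115} \approx 302.83 - 444.27 i$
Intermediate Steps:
$f{\left(k \right)} = \frac{10}{k}$ ($f{\left(k \right)} = - 2 \left(- \frac{5}{k}\right) = \frac{10}{k}$)
$Z{\left(S \right)} = \frac{10}{S}$
$H = - \frac{41}{2}$ ($H = -3 + \frac{10}{-4} \left(-7\right) \left(-1\right) = -3 + 10 \left(- \frac{1}{4}\right) \left(-7\right) \left(-1\right) = -3 + \left(- \frac{5}{2}\right) \left(-7\right) \left(-1\right) = -3 + \frac{35}{2} \left(-1\right) = -3 - \frac{35}{2} = - \frac{41}{2} \approx -20.5$)
$\left(\sqrt{\frac{182}{115} - 119} + H\right)^{2} = \left(\sqrt{\frac{182}{115} - 119} - \frac{41}{2}\right)^{2} = \left(\sqrt{- \frac{13503}{115}} - \frac{41}{2}\right)^{2} = \left(\frac{i \sqrt{1552845}}{115} - \frac{41}{2}\right)^{2} = \left(- \frac{41}{2} + \frac{i \sqrt{1552845}}{115}\right)^{2}$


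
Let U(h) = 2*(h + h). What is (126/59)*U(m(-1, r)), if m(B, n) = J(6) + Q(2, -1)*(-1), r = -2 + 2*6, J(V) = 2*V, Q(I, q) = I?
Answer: 5040/59 ≈ 85.424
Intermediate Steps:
r = 10 (r = -2 + 12 = 10)
m(B, n) = 10 (m(B, n) = 2*6 + 2*(-1) = 12 - 2 = 10)
U(h) = 4*h (U(h) = 2*(2*h) = 4*h)
(126/59)*U(m(-1, r)) = (126/59)*(4*10) = (126*(1/59))*40 = (126/59)*40 = 5040/59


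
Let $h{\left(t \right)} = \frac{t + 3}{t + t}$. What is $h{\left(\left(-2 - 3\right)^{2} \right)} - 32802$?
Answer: $- \frac{820036}{25} \approx -32801.0$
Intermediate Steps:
$h{\left(t \right)} = \frac{3 + t}{2 t}$
$h{\left(\left(-2 - 3\right)^{2} \right)} - 32802 = \frac{3 + \left(-2 - 3\right)^{2}}{2 \left(-2 - 3\right)^{2}} - 32802 = \frac{3 + \left(-5\right)^{2}}{2 \left(-5\right)^{2}} - 32802 = \frac{3 + 25}{2 \cdot 25} - 32802 = \frac{1}{2} \cdot \frac{1}{25} \cdot 28 - 32802 = \frac{14}{25} - 32802 = - \frac{820036}{25}$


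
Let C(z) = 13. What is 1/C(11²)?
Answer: 1/13 ≈ 0.076923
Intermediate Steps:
1/C(11²) = 1/13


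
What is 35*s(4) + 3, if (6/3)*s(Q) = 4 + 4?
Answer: 143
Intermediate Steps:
s(Q) = 4 (s(Q) = (4 + 4)/2 = (½)*8 = 4)
35*s(4) + 3 = 35*4 + 3 = 140 + 3 = 143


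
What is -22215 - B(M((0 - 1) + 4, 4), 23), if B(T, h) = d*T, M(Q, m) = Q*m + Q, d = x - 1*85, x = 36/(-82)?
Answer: -858270/41 ≈ -20933.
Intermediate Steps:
x = -18/41 (x = 36*(-1/82) = -18/41 ≈ -0.43902)
d = -3503/41 (d = -18/41 - 1*85 = -18/41 - 85 = -3503/41 ≈ -85.439)
M(Q, m) = Q + Q*m
B(T, h) = -3503*T/41
-22215 - B(M((0 - 1) + 4, 4), 23) = -22215 - (-3503)*((0 - 1) + 4)*(1 + 4)/41 = -22215 - (-3503)*(-1 + 4)*5/41 = -22215 - (-3503)*3*5/41 = -22215 - (-3503)*15/41 = -22215 - 1*(-52545/41) = -22215 + 52545/41 = -858270/41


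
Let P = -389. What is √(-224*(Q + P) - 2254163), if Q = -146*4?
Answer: I*√2036211 ≈ 1427.0*I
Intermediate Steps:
Q = -584
√(-224*(Q + P) - 2254163) = √(-224*(-584 - 389) - 2254163) = √(-224*(-973) - 2254163) = √(217952 - 2254163) = √(-2036211) = I*√2036211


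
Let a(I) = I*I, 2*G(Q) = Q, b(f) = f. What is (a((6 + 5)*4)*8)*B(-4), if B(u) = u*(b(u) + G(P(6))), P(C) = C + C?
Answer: -123904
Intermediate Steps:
P(C) = 2*C
G(Q) = Q/2
a(I) = I**2
B(u) = u*(6 + u) (B(u) = u*(u + (2*6)/2) = u*(u + (1/2)*12) = u*(u + 6) = u*(6 + u))
(a((6 + 5)*4)*8)*B(-4) = (((6 + 5)*4)**2*8)*(-4*(6 - 4)) = ((11*4)**2*8)*(-4*2) = (44**2*8)*(-8) = (1936*8)*(-8) = 15488*(-8) = -123904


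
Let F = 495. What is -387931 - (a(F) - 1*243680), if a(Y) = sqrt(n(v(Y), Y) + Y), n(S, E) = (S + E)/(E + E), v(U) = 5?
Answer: -144251 - sqrt(539605)/33 ≈ -1.4427e+5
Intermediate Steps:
n(S, E) = (E + S)/(2*E) (n(S, E) = (E + S)/((2*E)) = (E + S)*(1/(2*E)) = (E + S)/(2*E))
a(Y) = sqrt(Y + (5 + Y)/(2*Y)) (a(Y) = sqrt((Y + 5)/(2*Y) + Y) = sqrt((5 + Y)/(2*Y) + Y) = sqrt(Y + (5 + Y)/(2*Y)))
-387931 - (a(F) - 1*243680) = -387931 - (sqrt(2 + 4*495 + 10/495)/2 - 1*243680) = -387931 - (sqrt(2 + 1980 + 10*(1/495))/2 - 243680) = -387931 - (sqrt(2 + 1980 + 2/99)/2 - 243680) = -387931 - (sqrt(196220/99)/2 - 243680) = -387931 - ((2*sqrt(539605)/33)/2 - 243680) = -387931 - (sqrt(539605)/33 - 243680) = -387931 - (-243680 + sqrt(539605)/33) = -387931 + (243680 - sqrt(539605)/33) = -144251 - sqrt(539605)/33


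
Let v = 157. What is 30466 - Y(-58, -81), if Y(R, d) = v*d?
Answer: 43183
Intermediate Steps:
Y(R, d) = 157*d
30466 - Y(-58, -81) = 30466 - 157*(-81) = 30466 - 1*(-12717) = 30466 + 12717 = 43183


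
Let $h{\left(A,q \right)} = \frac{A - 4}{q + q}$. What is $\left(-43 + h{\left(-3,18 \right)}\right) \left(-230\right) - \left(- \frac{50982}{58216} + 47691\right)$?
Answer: $- \frac{9890858183}{261972} \approx -37755.0$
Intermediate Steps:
$h{\left(A,q \right)} = \frac{-4 + A}{2 q}$
$\left(-43 + h{\left(-3,18 \right)}\right) \left(-230\right) - \left(- \frac{50982}{58216} + 47691\right) = \left(-43 + \frac{-4 - 3}{2 \cdot 18}\right) \left(-230\right) - \left(- \frac{50982}{58216} + 47691\right) = \left(-43 + \frac{1}{2} \cdot \frac{1}{18} \left(-7\right)\right) \left(-230\right) - \left(\left(-50982\right) \frac{1}{58216} + 47691\right) = \left(-43 - \frac{7}{36}\right) \left(-230\right) - \left(- \frac{25491}{29108} + 47691\right) = \left(- \frac{1555}{36}\right) \left(-230\right) - \frac{1388164137}{29108} = \frac{178825}{18} - \frac{1388164137}{29108} = - \frac{9890858183}{261972}$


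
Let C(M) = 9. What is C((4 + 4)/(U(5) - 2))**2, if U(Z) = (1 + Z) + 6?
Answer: 81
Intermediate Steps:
U(Z) = 7 + Z
C((4 + 4)/(U(5) - 2))**2 = 9**2 = 81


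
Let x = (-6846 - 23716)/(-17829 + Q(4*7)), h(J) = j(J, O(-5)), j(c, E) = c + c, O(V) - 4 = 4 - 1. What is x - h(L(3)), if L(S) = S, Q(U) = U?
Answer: -10892/2543 ≈ -4.2831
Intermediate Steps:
O(V) = 7 (O(V) = 4 + (4 - 1) = 4 + 3 = 7)
j(c, E) = 2*c
h(J) = 2*J
x = 4366/2543 (x = (-6846 - 23716)/(-17829 + 4*7) = -30562/(-17829 + 28) = -30562/(-17801) = -30562*(-1/17801) = 4366/2543 ≈ 1.7169)
x - h(L(3)) = 4366/2543 - 2*3 = 4366/2543 - 1*6 = 4366/2543 - 6 = -10892/2543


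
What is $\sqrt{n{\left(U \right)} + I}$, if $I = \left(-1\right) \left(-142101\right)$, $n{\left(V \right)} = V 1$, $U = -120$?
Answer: $\sqrt{141981} \approx 376.8$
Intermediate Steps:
$n{\left(V \right)} = V$
$I = 142101$
$\sqrt{n{\left(U \right)} + I} = \sqrt{-120 + 142101} = \sqrt{141981}$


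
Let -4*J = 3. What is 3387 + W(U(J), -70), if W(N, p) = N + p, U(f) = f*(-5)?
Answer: 13283/4 ≈ 3320.8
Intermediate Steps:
J = -¾ (J = -¼*3 = -¾ ≈ -0.75000)
U(f) = -5*f
3387 + W(U(J), -70) = 3387 + (-5*(-¾) - 70) = 3387 + (15/4 - 70) = 3387 - 265/4 = 13283/4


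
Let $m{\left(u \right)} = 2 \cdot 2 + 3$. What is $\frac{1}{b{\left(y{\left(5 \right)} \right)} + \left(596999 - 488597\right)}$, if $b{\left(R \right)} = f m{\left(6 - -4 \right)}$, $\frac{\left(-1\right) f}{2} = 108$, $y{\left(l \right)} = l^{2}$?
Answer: $\frac{1}{106890} \approx 9.3554 \cdot 10^{-6}$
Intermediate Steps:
$f = -216$ ($f = \left(-2\right) 108 = -216$)
$m{\left(u \right)} = 7$ ($m{\left(u \right)} = 4 + 3 = 7$)
$b{\left(R \right)} = -1512$ ($b{\left(R \right)} = \left(-216\right) 7 = -1512$)
$\frac{1}{b{\left(y{\left(5 \right)} \right)} + \left(596999 - 488597\right)} = \frac{1}{-1512 + \left(596999 - 488597\right)} = \frac{1}{-1512 + 108402} = \frac{1}{106890}$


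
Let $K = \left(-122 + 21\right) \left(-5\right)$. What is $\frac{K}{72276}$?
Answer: $\frac{505}{72276} \approx 0.0069871$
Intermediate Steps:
$K = 505$ ($K = \left(-101\right) \left(-5\right) = 505$)
$\frac{K}{72276} = \frac{505}{72276}$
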